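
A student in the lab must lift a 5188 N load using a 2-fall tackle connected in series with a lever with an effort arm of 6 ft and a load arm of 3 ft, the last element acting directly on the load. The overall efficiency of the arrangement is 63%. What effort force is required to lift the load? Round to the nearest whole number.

2059 N

Block-and-tackle MA = number of supporting rope parts = 2.
Lever MA = effort arm / load arm = 6/3 = 2.
Combined ideal MA = 2 × 2 = 4.
Actual MA = 4 × 0.63 = 2.52.
Effort = load / actual MA = 5188 / 2.52 = 2058.7 N.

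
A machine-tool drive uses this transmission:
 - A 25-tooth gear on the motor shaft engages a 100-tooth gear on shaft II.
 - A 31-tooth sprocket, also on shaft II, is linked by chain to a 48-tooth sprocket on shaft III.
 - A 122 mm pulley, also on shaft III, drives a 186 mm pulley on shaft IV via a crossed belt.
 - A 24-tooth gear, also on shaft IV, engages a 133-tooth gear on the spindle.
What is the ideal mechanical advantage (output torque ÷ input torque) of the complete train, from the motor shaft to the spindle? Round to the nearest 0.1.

52.3

Each stage contributes driven/driver: gear mesh 100/25 = 4, chain 48/31 = 1.5484, belt 186/122 = 1.5246, gear mesh 133/24 = 5.5417.
Overall: 4 × 1.5484 × 1.5246 × 5.5417 = 52.328.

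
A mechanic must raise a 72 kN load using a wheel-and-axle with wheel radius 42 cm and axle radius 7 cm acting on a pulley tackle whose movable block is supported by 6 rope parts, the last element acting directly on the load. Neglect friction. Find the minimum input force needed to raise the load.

2 kN

Wheel-and-axle MA = R/r = 42/7 = 6.
Block-and-tackle MA = number of supporting rope parts = 6.
Combined ideal MA = 6 × 6 = 36.
Effort = load / MA = 72 / 36 = 2 kN.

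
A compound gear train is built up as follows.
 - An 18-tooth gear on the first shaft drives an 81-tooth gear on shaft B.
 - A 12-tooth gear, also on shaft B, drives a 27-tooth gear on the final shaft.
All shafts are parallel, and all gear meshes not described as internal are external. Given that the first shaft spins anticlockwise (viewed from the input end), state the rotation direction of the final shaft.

the first shaft → shaft B: external mesh, 1 reversal → CW.
shaft B → the final shaft: external mesh, 1 reversal → CCW.
2 reversals in total — an even number — so the final shaft turns the same way as the first shaft.

anticlockwise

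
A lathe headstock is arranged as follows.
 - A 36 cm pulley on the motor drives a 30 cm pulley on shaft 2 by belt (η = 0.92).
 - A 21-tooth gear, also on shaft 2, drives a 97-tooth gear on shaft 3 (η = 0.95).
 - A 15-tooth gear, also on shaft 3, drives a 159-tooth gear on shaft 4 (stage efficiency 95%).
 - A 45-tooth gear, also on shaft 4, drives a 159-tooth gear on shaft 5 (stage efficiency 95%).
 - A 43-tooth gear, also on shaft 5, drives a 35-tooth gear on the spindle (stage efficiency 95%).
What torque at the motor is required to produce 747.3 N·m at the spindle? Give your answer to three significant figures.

8.50 N·m

Overall ratio R = 0.83333 × 4.619 × 10.6 × 3.5333 × 0.81395 = 117.34; overall efficiency η = 0.92 × 0.95 × 0.95 × 0.95 × 0.95 = 0.7493.
Input torque = output torque / (R × η) = 747.3 / (117.34 × 0.7493) = 8.4987 N·m.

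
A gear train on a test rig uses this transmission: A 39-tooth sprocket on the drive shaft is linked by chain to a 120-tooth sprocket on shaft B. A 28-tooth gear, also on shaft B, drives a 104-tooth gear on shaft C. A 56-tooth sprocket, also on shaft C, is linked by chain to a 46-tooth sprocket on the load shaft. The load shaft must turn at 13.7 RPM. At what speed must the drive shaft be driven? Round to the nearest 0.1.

Overall ratio R = 3.0769 × 3.7143 × 0.82143 = 9.3878.
Required input speed = output speed × R = 13.7 × 9.3878 = 128.61 RPM.

128.6 RPM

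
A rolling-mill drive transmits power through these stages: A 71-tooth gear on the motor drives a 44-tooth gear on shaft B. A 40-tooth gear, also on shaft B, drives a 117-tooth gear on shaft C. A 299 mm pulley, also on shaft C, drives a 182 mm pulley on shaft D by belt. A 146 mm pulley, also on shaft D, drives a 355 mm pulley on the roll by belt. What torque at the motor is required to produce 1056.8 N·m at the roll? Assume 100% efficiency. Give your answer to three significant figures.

Overall ratio R = 0.61972 × 2.925 × 0.6087 × 2.4315 = 2.6828.
Input torque = output torque / R = 1056.8 / 2.6828 = 393.91 N·m.

394 N·m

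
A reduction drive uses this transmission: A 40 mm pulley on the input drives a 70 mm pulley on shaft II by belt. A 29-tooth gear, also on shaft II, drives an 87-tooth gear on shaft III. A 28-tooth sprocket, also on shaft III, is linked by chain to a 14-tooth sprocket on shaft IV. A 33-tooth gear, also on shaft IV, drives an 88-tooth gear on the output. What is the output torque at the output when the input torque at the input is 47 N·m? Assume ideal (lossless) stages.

belt 70/40 = 1.75 → τ = 47·1.75 = 82.25 N·m
gear mesh 87/29 = 3 → τ = 82.25·3 = 246.75 N·m
chain 14/28 = 0.5 → τ = 246.75·0.5 = 123.38 N·m
gear mesh 88/33 = 2.6667 → τ = 123.38·2.6667 = 329 N·m

329 N·m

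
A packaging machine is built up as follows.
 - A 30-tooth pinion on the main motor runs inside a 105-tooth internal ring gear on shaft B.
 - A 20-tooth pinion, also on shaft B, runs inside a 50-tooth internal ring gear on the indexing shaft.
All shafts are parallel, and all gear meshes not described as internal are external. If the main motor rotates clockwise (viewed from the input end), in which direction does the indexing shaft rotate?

clockwise

the main motor → shaft B: internal mesh, same direction → CW.
shaft B → the indexing shaft: internal mesh, same direction → CW.
0 reversals in total — an even number — so the indexing shaft turns the same way as the main motor.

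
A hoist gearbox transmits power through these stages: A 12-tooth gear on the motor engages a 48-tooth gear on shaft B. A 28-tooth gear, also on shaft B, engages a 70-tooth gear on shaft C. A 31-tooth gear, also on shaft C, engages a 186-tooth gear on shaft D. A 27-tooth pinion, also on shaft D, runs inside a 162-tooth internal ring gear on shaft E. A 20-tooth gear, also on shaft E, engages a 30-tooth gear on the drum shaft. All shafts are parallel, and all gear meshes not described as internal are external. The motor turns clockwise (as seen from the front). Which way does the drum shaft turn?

the motor → shaft B: external mesh, 1 reversal → CCW.
shaft B → shaft C: external mesh, 1 reversal → CW.
shaft C → shaft D: external mesh, 1 reversal → CCW.
shaft D → shaft E: internal mesh, same direction → CCW.
shaft E → the drum shaft: external mesh, 1 reversal → CW.
4 reversals in total — an even number — so the drum shaft turns the same way as the motor.

clockwise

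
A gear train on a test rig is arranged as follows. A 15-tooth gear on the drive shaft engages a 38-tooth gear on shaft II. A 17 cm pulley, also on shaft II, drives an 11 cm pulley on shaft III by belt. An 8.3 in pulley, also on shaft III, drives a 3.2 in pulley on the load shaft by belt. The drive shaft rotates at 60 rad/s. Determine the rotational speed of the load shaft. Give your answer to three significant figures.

gear mesh 38/15 = 2.5333 → 60/2.5333 = 23.684 rad/s
belt 11/17 = 0.64706 → 23.684/0.64706 = 36.603 rad/s
belt 3.2/8.3 = 0.38554 → 36.603/0.38554 = 94.939 rad/s

94.9 rad/s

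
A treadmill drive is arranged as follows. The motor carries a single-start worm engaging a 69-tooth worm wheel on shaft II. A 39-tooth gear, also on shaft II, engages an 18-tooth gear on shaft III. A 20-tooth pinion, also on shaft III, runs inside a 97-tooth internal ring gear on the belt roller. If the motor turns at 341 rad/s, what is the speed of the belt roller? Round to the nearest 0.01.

worm 69/1 = 69 → 341/69 = 4.942 rad/s
gear mesh 18/39 = 0.46154 → 4.942/0.46154 = 10.708 rad/s
internal gear 97/20 = 4.85 → 10.708/4.85 = 2.2078 rad/s

2.21 rad/s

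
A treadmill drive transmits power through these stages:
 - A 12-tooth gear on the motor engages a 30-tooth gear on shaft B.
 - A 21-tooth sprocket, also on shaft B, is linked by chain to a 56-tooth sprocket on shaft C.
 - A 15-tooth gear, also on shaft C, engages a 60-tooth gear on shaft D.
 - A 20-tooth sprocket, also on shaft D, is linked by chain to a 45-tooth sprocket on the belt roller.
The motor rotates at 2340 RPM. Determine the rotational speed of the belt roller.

the motor → shaft B (gear mesh, 30/12): 2340 ÷ 2.5 = 936 RPM
shaft B → shaft C (chain, 56/21): 936 ÷ 2.6667 = 351 RPM
shaft C → shaft D (gear mesh, 60/15): 351 ÷ 4 = 87.75 RPM
shaft D → the belt roller (chain, 45/20): 87.75 ÷ 2.25 = 39 RPM

39 RPM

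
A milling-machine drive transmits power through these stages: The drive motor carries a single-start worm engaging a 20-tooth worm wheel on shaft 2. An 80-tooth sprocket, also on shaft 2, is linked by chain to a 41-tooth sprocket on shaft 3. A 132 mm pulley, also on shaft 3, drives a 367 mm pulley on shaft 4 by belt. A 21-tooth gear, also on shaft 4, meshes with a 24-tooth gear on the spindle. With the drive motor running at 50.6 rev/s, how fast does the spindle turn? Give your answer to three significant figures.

1.55 rev/s

the drive motor → shaft 2 (worm, 20/1): 50.6 ÷ 20 = 2.53 rev/s
shaft 2 → shaft 3 (chain, 41/80): 2.53 ÷ 0.5125 = 4.9366 rev/s
shaft 3 → shaft 4 (belt, 367/132): 4.9366 ÷ 2.7803 = 1.7756 rev/s
shaft 4 → the spindle (gear mesh, 24/21): 1.7756 ÷ 1.1429 = 1.5536 rev/s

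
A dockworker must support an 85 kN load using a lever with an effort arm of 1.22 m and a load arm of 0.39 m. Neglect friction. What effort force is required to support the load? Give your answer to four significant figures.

27.17 kN

Lever MA = effort arm / load arm = 1.22/0.39 = 3.1282.
Effort = load / MA = 85 / 3.1282 = 27.172 kN.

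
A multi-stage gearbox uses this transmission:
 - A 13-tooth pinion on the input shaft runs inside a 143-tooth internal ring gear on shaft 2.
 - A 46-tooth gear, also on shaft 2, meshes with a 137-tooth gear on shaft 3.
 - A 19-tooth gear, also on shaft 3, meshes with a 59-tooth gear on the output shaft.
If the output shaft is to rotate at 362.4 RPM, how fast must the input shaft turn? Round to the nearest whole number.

36867 RPM

Overall ratio R = 11 × 2.9783 × 3.1053 = 101.73.
Required input speed = output speed × R = 362.4 × 101.73 = 36867 RPM.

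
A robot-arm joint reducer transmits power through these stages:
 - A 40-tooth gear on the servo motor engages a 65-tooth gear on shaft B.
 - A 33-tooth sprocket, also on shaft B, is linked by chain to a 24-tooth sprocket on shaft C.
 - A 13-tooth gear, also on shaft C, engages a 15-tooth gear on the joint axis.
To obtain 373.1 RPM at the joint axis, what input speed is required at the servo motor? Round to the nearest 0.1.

508.8 RPM

Overall ratio R = 1.625 × 0.72727 × 1.1538 = 1.3636.
Required input speed = output speed × R = 373.1 × 1.3636 = 508.77 RPM.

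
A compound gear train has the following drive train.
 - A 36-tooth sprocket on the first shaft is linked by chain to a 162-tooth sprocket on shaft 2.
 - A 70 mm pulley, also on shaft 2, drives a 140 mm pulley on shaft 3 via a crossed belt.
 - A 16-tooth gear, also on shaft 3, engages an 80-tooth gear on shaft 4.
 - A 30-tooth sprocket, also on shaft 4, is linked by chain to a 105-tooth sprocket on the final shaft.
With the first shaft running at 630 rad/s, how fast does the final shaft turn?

4 rad/s

chain 162/36 = 4.5 → 630/4.5 = 140 rad/s
belt 140/70 = 2 → 140/2 = 70 rad/s
gear mesh 80/16 = 5 → 70/5 = 14 rad/s
chain 105/30 = 3.5 → 14/3.5 = 4 rad/s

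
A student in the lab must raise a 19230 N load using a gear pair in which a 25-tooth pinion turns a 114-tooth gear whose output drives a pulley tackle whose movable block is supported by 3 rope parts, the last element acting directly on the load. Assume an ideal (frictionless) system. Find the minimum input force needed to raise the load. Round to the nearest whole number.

Gear pair MA = 114/25 = 4.56.
Block-and-tackle MA = number of supporting rope parts = 3.
Combined ideal MA = 4.56 × 3 = 13.68.
Effort = load / MA = 19230 / 13.68 = 1405.7 N.

1406 N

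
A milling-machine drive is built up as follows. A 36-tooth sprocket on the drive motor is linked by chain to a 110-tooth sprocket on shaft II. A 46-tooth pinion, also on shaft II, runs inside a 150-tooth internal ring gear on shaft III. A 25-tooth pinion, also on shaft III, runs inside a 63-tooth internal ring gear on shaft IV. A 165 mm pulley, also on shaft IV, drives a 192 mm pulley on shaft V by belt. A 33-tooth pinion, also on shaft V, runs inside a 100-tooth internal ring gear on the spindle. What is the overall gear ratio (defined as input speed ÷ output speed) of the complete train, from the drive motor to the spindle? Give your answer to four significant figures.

88.54

Each stage contributes driven/driver: chain 110/36 = 3.0556, internal gear 150/46 = 3.2609, internal gear 63/25 = 2.52, belt 192/165 = 1.1636, internal gear 100/33 = 3.0303.
Overall: 3.0556 × 3.2609 × 2.52 × 1.1636 × 3.0303 = 88.538.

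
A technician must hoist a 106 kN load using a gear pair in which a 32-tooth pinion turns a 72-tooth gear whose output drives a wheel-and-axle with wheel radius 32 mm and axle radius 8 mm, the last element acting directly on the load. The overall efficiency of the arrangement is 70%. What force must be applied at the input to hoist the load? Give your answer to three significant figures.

Gear pair MA = 72/32 = 2.25.
Wheel-and-axle MA = R/r = 32/8 = 4.
Combined ideal MA = 2.25 × 4 = 9.
Actual MA = 9 × 0.70 = 6.3.
Effort = load / actual MA = 106 / 6.3 = 16.825 kN.

16.8 kN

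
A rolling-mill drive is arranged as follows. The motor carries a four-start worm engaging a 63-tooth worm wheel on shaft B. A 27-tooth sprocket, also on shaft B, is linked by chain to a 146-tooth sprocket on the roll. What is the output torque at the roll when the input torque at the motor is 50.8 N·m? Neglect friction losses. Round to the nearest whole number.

Worm: ratio = 63/4 = 15.75; torque at shaft B = 50.8 × 15.75 = 800.1 N·m.
Chain: ratio = 146/27 = 5.4074; torque at the roll = 800.1 × 5.4074 = 4326.5 N·m.

4326 N·m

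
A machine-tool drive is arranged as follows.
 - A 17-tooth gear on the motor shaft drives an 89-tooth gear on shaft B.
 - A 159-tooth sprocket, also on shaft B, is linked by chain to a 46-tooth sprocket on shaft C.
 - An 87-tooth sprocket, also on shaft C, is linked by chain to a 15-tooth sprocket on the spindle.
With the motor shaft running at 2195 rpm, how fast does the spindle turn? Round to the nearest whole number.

8405 rpm

Gear mesh: ratio = 89/17 = 5.2353, so shaft B turns at 2195 / 5.2353 = 419.27 rpm.
Chain: ratio = 46/159 = 0.28931, so shaft C turns at 419.27 / 0.28931 = 1449.2 rpm.
Chain: ratio = 15/87 = 0.17241, so the spindle turns at 1449.2 / 0.17241 = 8405.4 rpm.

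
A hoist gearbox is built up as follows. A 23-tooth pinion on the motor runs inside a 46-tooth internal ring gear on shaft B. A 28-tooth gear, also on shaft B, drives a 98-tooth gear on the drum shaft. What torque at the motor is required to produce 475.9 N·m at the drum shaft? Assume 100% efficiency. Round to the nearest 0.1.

Overall ratio R = 2 × 3.5 = 7.
Input torque = output torque / R = 475.9 / 7 = 67.986 N·m.

68.0 N·m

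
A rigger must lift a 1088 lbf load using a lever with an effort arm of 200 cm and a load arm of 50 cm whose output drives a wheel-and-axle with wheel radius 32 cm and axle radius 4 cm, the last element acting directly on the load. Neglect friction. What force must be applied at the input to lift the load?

34 lbf

Lever MA = effort arm / load arm = 200/50 = 4.
Wheel-and-axle MA = R/r = 32/4 = 8.
Combined ideal MA = 4 × 8 = 32.
Effort = load / MA = 1088 / 32 = 34 lbf.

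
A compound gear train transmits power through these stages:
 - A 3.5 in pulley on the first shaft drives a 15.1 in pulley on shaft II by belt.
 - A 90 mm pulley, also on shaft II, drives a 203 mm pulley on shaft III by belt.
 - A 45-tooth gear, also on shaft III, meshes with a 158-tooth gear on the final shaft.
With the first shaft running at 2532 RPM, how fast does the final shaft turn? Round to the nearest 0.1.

Belt: ratio = 15.1/3.5 = 4.3143, so shaft II turns at 2532 / 4.3143 = 586.89 RPM.
Belt: ratio = 203/90 = 2.2556, so shaft III turns at 586.89 / 2.2556 = 260.2 RPM.
Gear mesh: ratio = 158/45 = 3.5111, so the final shaft turns at 260.2 / 3.5111 = 74.107 RPM.

74.1 RPM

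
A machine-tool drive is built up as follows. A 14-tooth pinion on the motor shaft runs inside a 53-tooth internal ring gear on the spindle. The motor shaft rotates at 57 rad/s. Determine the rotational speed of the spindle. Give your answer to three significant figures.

15.1 rad/s

Internal gear: ratio = 53/14 = 3.7857, so the spindle turns at 57 / 3.7857 = 15.057 rad/s.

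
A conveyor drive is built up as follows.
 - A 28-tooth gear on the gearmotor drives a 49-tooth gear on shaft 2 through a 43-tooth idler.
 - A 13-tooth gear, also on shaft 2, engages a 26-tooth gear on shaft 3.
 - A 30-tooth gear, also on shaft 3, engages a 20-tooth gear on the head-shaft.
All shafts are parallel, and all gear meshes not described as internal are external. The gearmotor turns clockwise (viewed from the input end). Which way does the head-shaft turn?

the gearmotor → shaft 2: driver → idler → driven is 2 external meshes, 2 reversals → CW.
shaft 2 → shaft 3: external mesh, 1 reversal → CCW.
shaft 3 → the head-shaft: external mesh, 1 reversal → CW.
4 reversals in total — an even number — so the head-shaft turns the same way as the gearmotor.

clockwise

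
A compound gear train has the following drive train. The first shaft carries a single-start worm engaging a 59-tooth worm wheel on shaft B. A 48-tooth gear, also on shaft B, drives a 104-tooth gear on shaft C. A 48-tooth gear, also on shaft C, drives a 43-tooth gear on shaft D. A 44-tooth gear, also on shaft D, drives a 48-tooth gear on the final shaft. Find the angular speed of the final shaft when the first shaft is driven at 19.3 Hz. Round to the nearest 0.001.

0.154 Hz

the first shaft → shaft B (worm, 59/1): 19.3 ÷ 59 = 0.32712 Hz
shaft B → shaft C (gear mesh, 104/48): 0.32712 ÷ 2.1667 = 0.15098 Hz
shaft C → shaft D (gear mesh, 43/48): 0.15098 ÷ 0.89583 = 0.16853 Hz
shaft D → the final shaft (gear mesh, 48/44): 0.16853 ÷ 1.0909 = 0.15449 Hz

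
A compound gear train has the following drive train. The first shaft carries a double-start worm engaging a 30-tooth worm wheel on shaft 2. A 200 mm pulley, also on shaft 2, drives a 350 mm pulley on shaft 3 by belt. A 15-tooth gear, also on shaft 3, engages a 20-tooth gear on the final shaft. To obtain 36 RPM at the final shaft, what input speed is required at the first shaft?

Overall ratio R = 15 × 1.75 × 1.3333 = 35.
Required input speed = output speed × R = 36 × 35 = 1260 RPM.

1260 RPM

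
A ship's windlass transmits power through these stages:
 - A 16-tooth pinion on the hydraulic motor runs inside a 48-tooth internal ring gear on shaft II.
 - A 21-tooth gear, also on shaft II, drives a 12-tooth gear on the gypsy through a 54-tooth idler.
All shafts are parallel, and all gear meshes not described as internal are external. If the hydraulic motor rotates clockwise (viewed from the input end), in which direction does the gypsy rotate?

clockwise

the hydraulic motor → shaft II: internal mesh, same direction → CW.
shaft II → the gypsy: driver → idler → driven is 2 external meshes, 2 reversals → CW.
2 reversals in total — an even number — so the gypsy turns the same way as the hydraulic motor.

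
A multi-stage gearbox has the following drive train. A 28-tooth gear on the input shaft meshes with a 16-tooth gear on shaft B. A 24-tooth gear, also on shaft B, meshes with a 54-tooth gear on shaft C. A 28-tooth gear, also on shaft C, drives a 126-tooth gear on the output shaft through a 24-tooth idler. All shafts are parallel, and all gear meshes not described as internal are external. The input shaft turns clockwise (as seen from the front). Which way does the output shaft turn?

clockwise

the input shaft → shaft B: external mesh, 1 reversal → CCW.
shaft B → shaft C: external mesh, 1 reversal → CW.
shaft C → the output shaft: driver → idler → driven is 2 external meshes, 2 reversals → CW.
4 reversals in total — an even number — so the output shaft turns the same way as the input shaft.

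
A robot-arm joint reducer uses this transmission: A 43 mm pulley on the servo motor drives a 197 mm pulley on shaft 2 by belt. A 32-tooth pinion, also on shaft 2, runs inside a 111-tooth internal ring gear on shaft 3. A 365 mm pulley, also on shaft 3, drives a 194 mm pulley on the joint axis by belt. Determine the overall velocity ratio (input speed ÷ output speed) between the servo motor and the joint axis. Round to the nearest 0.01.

8.45

Each stage contributes driven/driver: belt 197/43 = 4.5814, internal gear 111/32 = 3.4688, belt 194/365 = 0.53151.
Overall: 4.5814 × 3.4688 × 0.53151 = 8.4466.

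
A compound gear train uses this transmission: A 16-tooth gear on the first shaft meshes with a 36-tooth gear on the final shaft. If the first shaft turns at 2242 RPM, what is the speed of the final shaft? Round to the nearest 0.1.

the first shaft → the final shaft (gear mesh, 36/16): 2242 ÷ 2.25 = 996.44 RPM

996.4 RPM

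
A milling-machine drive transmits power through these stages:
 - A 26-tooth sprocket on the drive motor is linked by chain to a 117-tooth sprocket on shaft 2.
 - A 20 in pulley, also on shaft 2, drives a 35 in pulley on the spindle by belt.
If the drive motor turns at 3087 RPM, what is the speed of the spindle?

392 RPM

Chain: ratio = 117/26 = 4.5, so shaft 2 turns at 3087 / 4.5 = 686 RPM.
Belt: ratio = 35/20 = 1.75, so the spindle turns at 686 / 1.75 = 392 RPM.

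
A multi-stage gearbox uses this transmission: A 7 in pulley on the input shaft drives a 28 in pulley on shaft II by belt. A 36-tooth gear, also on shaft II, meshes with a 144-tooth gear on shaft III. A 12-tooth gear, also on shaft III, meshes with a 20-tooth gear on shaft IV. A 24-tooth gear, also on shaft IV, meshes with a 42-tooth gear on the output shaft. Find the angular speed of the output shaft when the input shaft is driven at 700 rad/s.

the input shaft → shaft II (belt, 28/7): 700 ÷ 4 = 175 rad/s
shaft II → shaft III (gear mesh, 144/36): 175 ÷ 4 = 43.75 rad/s
shaft III → shaft IV (gear mesh, 20/12): 43.75 ÷ 1.6667 = 26.25 rad/s
shaft IV → the output shaft (gear mesh, 42/24): 26.25 ÷ 1.75 = 15 rad/s

15 rad/s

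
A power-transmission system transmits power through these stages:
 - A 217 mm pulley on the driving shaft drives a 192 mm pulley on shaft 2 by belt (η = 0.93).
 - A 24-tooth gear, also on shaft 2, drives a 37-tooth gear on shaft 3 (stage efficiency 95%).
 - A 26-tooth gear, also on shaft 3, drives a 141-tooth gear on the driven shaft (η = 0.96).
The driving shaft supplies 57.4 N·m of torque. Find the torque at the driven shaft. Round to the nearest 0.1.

360.1 N·m

Belt: ratio = 192/217 = 0.88479; torque at shaft 2 = 57.4 × 0.88479 × 0.93 = 47.232 N·m.
Gear mesh: ratio = 37/24 = 1.5417; torque at shaft 3 = 47.232 × 1.5417 × 0.95 = 69.175 N·m.
Gear mesh: ratio = 141/26 = 5.4231; torque at the driven shaft = 69.175 × 5.4231 × 0.96 = 360.14 N·m.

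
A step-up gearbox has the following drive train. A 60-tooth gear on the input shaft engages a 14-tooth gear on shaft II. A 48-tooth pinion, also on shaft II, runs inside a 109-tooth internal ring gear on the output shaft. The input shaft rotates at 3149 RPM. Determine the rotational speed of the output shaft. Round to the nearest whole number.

Gear mesh: ratio = 14/60 = 0.23333, so shaft II turns at 3149 / 0.23333 = 13496 RPM.
Internal gear: ratio = 109/48 = 2.2708, so the output shaft turns at 13496 / 2.2708 = 5943.1 RPM.

5943 RPM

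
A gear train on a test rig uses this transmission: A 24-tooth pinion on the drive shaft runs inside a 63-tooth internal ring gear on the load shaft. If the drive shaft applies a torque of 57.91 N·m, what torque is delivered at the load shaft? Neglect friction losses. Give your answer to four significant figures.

152.0 N·m

internal gear 63/24 = 2.625 → τ = 57.91·2.625 = 152.01 N·m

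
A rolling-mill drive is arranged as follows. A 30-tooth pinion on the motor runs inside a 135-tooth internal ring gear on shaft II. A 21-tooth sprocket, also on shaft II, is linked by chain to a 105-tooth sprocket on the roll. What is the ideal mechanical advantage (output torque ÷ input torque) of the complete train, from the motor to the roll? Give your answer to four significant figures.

Each stage contributes driven/driver: internal gear 135/30 = 4.5, chain 105/21 = 5.
Overall: 4.5 × 5 = 22.5.

22.50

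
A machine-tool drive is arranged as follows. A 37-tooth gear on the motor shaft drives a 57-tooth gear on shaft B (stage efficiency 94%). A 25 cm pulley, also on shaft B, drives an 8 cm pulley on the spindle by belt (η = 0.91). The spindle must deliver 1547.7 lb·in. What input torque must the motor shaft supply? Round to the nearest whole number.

Overall ratio R = 1.5405 × 0.32 = 0.49297; overall efficiency η = 0.94 × 0.91 = 0.8554.
Input torque = output torque / (R × η) = 1547.7 / (0.49297 × 0.8554) = 3670.2 lb·in.

3670 lb·in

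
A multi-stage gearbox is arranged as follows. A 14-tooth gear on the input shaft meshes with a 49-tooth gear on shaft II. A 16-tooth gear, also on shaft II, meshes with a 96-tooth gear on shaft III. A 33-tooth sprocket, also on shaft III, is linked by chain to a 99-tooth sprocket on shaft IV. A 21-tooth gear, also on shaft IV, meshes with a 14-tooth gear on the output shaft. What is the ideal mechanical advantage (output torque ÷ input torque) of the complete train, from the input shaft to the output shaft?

42

Each stage contributes driven/driver: gear mesh 49/14 = 3.5, gear mesh 96/16 = 6, chain 99/33 = 3, gear mesh 14/21 = 0.66667.
Overall: 3.5 × 6 × 3 × 0.66667 = 42.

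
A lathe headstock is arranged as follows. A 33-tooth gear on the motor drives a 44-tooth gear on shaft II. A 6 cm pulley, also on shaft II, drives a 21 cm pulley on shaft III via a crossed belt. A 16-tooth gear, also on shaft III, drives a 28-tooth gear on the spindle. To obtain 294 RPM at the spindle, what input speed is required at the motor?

Overall ratio R = 1.3333 × 3.5 × 1.75 = 8.1667.
Required input speed = output speed × R = 294 × 8.1667 = 2401 RPM.

2401 RPM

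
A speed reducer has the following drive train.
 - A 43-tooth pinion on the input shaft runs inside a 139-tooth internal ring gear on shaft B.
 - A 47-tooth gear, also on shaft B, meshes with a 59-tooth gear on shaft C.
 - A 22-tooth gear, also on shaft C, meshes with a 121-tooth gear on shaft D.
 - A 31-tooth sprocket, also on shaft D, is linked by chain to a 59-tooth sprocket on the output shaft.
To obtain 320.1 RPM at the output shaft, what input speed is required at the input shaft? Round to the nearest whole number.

13597 RPM

Overall ratio R = 3.2326 × 1.2553 × 5.5 × 1.9032 = 42.477.
Required input speed = output speed × R = 320.1 × 42.477 = 13597 RPM.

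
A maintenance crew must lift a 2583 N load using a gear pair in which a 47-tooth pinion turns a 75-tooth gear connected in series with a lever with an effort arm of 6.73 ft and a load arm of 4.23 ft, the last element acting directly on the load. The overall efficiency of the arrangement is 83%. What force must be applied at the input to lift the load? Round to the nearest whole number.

Gear pair MA = 75/47 = 1.5957.
Lever MA = effort arm / load arm = 6.73/4.23 = 1.591.
Combined ideal MA = 1.5957 × 1.591 = 2.5389.
Actual MA = 2.5389 × 0.83 = 2.1073.
Effort = load / actual MA = 2583 / 2.1073 = 1225.8 N.

1226 N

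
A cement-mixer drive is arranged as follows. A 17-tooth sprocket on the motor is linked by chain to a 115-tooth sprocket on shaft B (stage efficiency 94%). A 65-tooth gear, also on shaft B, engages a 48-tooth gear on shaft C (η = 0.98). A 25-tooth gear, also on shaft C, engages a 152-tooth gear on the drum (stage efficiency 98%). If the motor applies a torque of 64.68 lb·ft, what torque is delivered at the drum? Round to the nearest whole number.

After the chain (115/17): 64.68 × 6.7647 × 0.94 = 411.29 lb·ft
After the gear mesh (48/65): 411.29 × 0.73846 × 0.98 = 297.65 lb·ft
After the gear mesh (152/25): 297.65 × 6.08 × 0.98 = 1773.5 lb·ft

1773 lb·ft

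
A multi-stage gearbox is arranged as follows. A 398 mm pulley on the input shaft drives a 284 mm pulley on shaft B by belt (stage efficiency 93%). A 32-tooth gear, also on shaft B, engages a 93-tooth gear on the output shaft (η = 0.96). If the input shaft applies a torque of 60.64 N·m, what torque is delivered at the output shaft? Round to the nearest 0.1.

belt 284/398 = 0.71357 → τ = 60.64·0.71357·0.93 = 40.242 N·m
gear mesh 93/32 = 2.9062 → τ = 40.242·2.9062·0.96 = 112.27 N·m

112.3 N·m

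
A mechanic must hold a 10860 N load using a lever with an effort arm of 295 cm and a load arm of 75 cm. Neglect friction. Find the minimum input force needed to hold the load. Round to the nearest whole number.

2761 N

Lever MA = effort arm / load arm = 295/75 = 3.9333.
Effort = load / MA = 10860 / 3.9333 = 2761 N.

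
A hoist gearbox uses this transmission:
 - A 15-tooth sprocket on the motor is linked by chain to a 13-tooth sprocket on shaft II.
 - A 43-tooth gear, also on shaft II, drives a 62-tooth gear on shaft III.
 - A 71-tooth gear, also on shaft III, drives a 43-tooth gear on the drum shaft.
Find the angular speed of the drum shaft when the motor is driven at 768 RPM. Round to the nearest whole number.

1015 RPM

the motor → shaft II (chain, 13/15): 768 ÷ 0.86667 = 886.15 RPM
shaft II → shaft III (gear mesh, 62/43): 886.15 ÷ 1.4419 = 614.59 RPM
shaft III → the drum shaft (gear mesh, 43/71): 614.59 ÷ 0.60563 = 1014.8 RPM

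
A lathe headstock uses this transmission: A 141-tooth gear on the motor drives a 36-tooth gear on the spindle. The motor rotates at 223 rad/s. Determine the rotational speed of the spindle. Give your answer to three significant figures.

873 rad/s

the motor → the spindle (gear mesh, 36/141): 223 ÷ 0.25532 = 873.42 rad/s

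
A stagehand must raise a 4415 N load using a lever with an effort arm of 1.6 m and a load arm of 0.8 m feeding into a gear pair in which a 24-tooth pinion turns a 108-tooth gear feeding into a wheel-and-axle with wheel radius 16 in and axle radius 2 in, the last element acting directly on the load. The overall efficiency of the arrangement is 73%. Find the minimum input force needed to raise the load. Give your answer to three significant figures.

84.0 N

Lever MA = effort arm / load arm = 1.6/0.8 = 2.
Gear pair MA = 108/24 = 4.5.
Wheel-and-axle MA = R/r = 16/2 = 8.
Combined ideal MA = 2 × 4.5 × 8 = 72.
Actual MA = 72 × 0.73 = 52.56.
Effort = load / actual MA = 4415 / 52.56 = 83.999 N.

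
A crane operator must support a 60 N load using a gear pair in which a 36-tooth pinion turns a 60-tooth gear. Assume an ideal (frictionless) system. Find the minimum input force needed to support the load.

Gear pair MA = 60/36 = 1.6667.
Effort = load / MA = 60 / 1.6667 = 36 N.

36 N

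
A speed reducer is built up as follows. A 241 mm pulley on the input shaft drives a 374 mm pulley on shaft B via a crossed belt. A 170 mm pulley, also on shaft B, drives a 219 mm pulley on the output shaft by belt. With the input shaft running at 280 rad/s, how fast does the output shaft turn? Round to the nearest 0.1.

140.1 rad/s

Belt: ratio = 374/241 = 1.5519, so shaft B turns at 280 / 1.5519 = 180.43 rad/s.
Belt: ratio = 219/170 = 1.2882, so the output shaft turns at 180.43 / 1.2882 = 140.06 rad/s.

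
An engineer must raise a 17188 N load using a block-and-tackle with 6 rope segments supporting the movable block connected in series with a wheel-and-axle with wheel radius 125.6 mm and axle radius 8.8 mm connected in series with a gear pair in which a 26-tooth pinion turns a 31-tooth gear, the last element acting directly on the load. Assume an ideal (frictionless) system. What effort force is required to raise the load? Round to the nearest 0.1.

Block-and-tackle MA = number of supporting rope parts = 6.
Wheel-and-axle MA = R/r = 125.6/8.8 = 14.273.
Gear pair MA = 31/26 = 1.1923.
Combined ideal MA = 6 × 14.273 × 1.1923 = 102.1.
Effort = load / MA = 17188 / 102.1 = 168.34 N.

168.3 N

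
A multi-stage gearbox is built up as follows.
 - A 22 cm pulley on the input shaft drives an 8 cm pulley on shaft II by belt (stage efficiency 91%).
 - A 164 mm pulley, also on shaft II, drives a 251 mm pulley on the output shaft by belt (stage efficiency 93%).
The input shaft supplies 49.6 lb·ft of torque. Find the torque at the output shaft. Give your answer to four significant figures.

After the belt (8/22): 49.6 × 0.36364 × 0.91 = 16.413 lb·ft
After the belt (251/164): 16.413 × 1.5305 × 0.93 = 23.362 lb·ft

23.36 lb·ft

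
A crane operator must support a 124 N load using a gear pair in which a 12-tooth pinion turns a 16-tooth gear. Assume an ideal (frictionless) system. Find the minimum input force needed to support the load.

93 N

Gear pair MA = 16/12 = 1.3333.
Effort = load / MA = 124 / 1.3333 = 93 N.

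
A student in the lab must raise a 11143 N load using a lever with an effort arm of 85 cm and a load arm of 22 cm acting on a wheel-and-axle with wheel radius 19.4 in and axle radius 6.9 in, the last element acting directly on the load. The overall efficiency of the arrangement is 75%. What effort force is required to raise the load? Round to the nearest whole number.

1368 N

Lever MA = effort arm / load arm = 85/22 = 3.8636.
Wheel-and-axle MA = R/r = 19.4/6.9 = 2.8116.
Combined ideal MA = 3.8636 × 2.8116 = 10.863.
Actual MA = 10.863 × 0.75 = 8.1472.
Effort = load / actual MA = 11143 / 8.1472 = 1367.7 N.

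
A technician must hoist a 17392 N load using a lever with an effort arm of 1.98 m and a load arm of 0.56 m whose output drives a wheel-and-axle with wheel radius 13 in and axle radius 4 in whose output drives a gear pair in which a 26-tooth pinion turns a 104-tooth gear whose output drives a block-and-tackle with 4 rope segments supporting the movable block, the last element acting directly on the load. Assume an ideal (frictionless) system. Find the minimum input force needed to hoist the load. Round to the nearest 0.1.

94.6 N

Lever MA = effort arm / load arm = 1.98/0.56 = 3.5357.
Wheel-and-axle MA = R/r = 13/4 = 3.25.
Gear pair MA = 104/26 = 4.
Block-and-tackle MA = number of supporting rope parts = 4.
Combined ideal MA = 3.5357 × 3.25 × 4 × 4 = 183.86.
Effort = load / MA = 17392 / 183.86 = 94.595 N.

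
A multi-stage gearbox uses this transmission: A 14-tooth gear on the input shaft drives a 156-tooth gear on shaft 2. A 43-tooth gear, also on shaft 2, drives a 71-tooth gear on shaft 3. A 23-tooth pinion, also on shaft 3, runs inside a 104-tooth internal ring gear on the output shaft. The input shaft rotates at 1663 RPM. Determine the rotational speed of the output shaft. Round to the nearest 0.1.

20.0 RPM

gear mesh 156/14 = 11.143 → 1663/11.143 = 149.24 RPM
gear mesh 71/43 = 1.6512 → 149.24/1.6512 = 90.387 RPM
internal gear 104/23 = 4.5217 → 90.387/4.5217 = 19.989 RPM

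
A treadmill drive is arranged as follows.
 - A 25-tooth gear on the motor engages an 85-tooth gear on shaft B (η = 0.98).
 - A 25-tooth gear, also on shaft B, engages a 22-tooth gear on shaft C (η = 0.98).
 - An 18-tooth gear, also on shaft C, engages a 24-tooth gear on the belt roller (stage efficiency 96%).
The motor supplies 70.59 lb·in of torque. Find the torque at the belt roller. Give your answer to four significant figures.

Gear mesh: ratio = 85/25 = 3.4; torque at shaft B = 70.59 × 3.4 × 0.98 = 235.21 lb·in.
Gear mesh: ratio = 22/25 = 0.88; torque at shaft C = 235.21 × 0.88 × 0.98 = 202.84 lb·in.
Gear mesh: ratio = 24/18 = 1.3333; torque at the belt roller = 202.84 × 1.3333 × 0.96 = 259.64 lb·in.

259.6 lb·in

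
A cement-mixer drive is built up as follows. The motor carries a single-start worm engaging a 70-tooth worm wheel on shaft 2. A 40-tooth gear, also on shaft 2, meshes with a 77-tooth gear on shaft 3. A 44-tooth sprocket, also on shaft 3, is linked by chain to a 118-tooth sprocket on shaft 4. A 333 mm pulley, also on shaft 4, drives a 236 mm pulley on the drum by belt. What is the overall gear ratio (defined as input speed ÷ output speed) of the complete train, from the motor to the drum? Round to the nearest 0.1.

256.1

Each stage contributes driven/driver: worm 70/1 = 70, gear mesh 77/40 = 1.925, chain 118/44 = 2.6818, belt 236/333 = 0.70871.
Overall: 70 × 1.925 × 2.6818 × 0.70871 = 256.11.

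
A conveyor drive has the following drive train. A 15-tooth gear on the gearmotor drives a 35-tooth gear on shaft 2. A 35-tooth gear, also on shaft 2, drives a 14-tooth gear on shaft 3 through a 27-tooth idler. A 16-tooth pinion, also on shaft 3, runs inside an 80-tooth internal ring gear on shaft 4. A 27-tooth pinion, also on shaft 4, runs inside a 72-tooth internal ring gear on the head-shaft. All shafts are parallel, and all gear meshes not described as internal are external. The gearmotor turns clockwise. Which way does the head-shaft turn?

the gearmotor → shaft 2: external mesh, 1 reversal → CCW.
shaft 2 → shaft 3: driver → idler → driven is 2 external meshes, 2 reversals → CCW.
shaft 3 → shaft 4: internal mesh, same direction → CCW.
shaft 4 → the head-shaft: internal mesh, same direction → CCW.
3 reversals in total — an odd number — so the head-shaft turns opposite to the gearmotor.

counterclockwise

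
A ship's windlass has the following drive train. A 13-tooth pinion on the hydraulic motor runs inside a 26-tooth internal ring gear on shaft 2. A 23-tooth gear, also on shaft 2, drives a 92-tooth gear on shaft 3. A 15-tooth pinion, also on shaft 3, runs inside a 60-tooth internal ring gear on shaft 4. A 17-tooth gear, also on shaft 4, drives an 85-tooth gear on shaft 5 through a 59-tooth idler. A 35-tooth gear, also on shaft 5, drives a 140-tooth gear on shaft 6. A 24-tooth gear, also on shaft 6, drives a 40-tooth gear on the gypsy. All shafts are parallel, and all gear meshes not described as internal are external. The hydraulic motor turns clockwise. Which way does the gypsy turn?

counterclockwise

the hydraulic motor → shaft 2: internal mesh, same direction → CW.
shaft 2 → shaft 3: external mesh, 1 reversal → CCW.
shaft 3 → shaft 4: internal mesh, same direction → CCW.
shaft 4 → shaft 5: driver → idler → driven is 2 external meshes, 2 reversals → CCW.
shaft 5 → shaft 6: external mesh, 1 reversal → CW.
shaft 6 → the gypsy: external mesh, 1 reversal → CCW.
5 reversals in total — an odd number — so the gypsy turns opposite to the hydraulic motor.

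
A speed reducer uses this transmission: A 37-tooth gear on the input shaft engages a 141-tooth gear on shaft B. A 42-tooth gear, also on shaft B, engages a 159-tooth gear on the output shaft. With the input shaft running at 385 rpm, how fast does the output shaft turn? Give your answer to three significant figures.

26.7 rpm

Gear mesh: ratio = 141/37 = 3.8108, so shaft B turns at 385 / 3.8108 = 101.03 rpm.
Gear mesh: ratio = 159/42 = 3.7857, so the output shaft turns at 101.03 / 3.7857 = 26.687 rpm.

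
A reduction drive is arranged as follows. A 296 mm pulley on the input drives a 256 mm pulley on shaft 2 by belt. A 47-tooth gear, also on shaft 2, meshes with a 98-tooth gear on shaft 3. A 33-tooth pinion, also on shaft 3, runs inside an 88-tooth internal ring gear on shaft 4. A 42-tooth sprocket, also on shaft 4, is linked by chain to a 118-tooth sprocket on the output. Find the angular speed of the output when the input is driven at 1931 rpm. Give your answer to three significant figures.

belt 256/296 = 0.86486 → 1931/0.86486 = 2232.7 rpm
gear mesh 98/47 = 2.0851 → 2232.7/2.0851 = 1070.8 rpm
internal gear 88/33 = 2.6667 → 1070.8/2.6667 = 401.55 rpm
chain 118/42 = 2.8095 → 401.55/2.8095 = 142.92 rpm

143 rpm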